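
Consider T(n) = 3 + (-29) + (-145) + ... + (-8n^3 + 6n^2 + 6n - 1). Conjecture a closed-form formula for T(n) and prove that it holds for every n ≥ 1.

We claim T(n) = -n(2n^3 + 2n^2 - 4n - 3) for all n ≥ 1.
Base step (n = 1): T(1) = 3, and the closed form gives 3. They agree.
Inductive step: assume the claim holds for n = r, so T(r) = r(-2r^3 - 2r^2 + 4r + 3).
Then T(r+1) = T(r) + (-8r^3 - 18r^2 - 6r + 3) = (r(-2r^3 - 2r^2 + 4r + 3)) + (-8r^3 - 18r^2 - 6r + 3).
Simplifying, T(r+1) = -(r + 1)(2r^3 + 8r^2 + 6r - 3) = -(r+1)(2(r+1)^3 + 2(r+1)^2 - 4(r+1) - 3),
which is the closed form with n = r+1.
This completes the induction.

T(n) = -n(2n^3 + 2n^2 - 4n - 3)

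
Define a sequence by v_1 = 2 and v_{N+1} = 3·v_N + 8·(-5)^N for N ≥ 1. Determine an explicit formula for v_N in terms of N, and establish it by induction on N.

Computing the first terms: v_1 = 2, v_2 = -34, v_3 = 98. This suggests v_N = -(-5)^N - 3^N.
Base case (N = 1): the formula gives 2 = 2 = v_1.
Inductive step: suppose the statement holds for some i ≥ 1, so v_i = -(-5)^i - 3^i.
Then v_{i+1} = 3·v_i + 8·(-5)^i = 3·(-(-5)^i - 3^i) + 8·(-5)^i = -(-5)^(i + 1) - 3^(i + 1),
which is the claimed formula at N = i+1.
By the principle of mathematical induction, the result holds for all N ≥ 1.

v_N = -(-5)^N - 3^N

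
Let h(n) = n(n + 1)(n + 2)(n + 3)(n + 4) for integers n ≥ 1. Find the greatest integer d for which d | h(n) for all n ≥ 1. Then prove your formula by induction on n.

Computing the first values: h(1) = 120 and h(2) = 720; gcd(120, 720) = 120, so d ≤ 120.
We prove 120 | n(n + 1)(n + 2)(n + 3)(n + 4) for all n ≥ 1 by induction on n.
When n = 1: h(1) = 120 = 120·(1), so 120 | h(1).
Inductive step: suppose the statement holds for some p ≥ 1, i.e. 120 | h(p). Then
h(p+1) − h(p) = (p+1)·(p+2)·(p+3)·(p+4)·(p+5) − p·(p+1)·(p+2)·(p+3)·(p+4) = (p+1)·(p+2)·(p+3)·(p+4)·[(p+5) − p] = 5·(p+1)·(p+2)·(p+3)·(p+4). The product of 4 consecutive integers is divisible by (4)! = 24, so h(p+1) − h(p) is divisible by 5·24 = 120. By the inductive hypothesis 120 | h(p), hence 120 | h(p+1).
Hence, by induction on n, the claim holds for every n ≥ 1.
Therefore the largest such d is 120.

d = 120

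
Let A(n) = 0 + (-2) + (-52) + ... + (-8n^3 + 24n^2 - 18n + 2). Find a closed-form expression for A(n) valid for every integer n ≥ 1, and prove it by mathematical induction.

A(n) = -n(n - 1)(2n^2 - 2n - 3)

We claim A(n) = -n(n - 1)(2n^2 - 2n - 3) for all n ≥ 1.
Base case (n = 1): A(1) = 0, and the closed form gives 0. They agree.
Inductive step: assume the claim holds for n = m, so A(m) = m(-2m^3 + 4m^2 + m - 3).
Then A(m+1) = A(m) + (-8m^3 + 6m) = (m(-2m^3 + 4m^2 + m - 3)) + (-8m^3 + 6m).
Simplifying, A(m+1) = -m(m + 1)(2m^2 + 2m - 3) = -(m+1)((m+1) - 1)(2(m+1)^2 - 2(m+1) - 3),
which is the closed form with n = m+1.
This completes the induction.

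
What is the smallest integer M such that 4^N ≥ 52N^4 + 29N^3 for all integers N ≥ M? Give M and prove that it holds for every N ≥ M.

M = 10

At N = 9: 262144 < 362313, so the inequality fails and M ≥ 10. We prove 4^N ≥ 52N^4 + 29N^3 for all N ≥ 10.
Base case (N = 10): 4^N = 1048576 and 52N^4 + 29N^3 = 549000, so 1048576 ≥ 549000.
Suppose the result is true for N = m, so 4^m ≥ 52m^4 + 29m^3.
Then 4^(m + 1) = 4·(4^m) ≥ 4·(52m^4 + 29m^3).
Also, for m ≥ 10 we have 4·(52m^4 + 29m^3) ≥ 52(m+1)^4 + 29(m+1)^3, since 4·(52m^4 + 29m^3) − (52(m+1)^4 + 29(m+1)^3) = 156m^4 - 121m^3 - 399m^2 - 295m - 81, which is nonnegative for all m ≥ 10.
Combining, 4^(m + 1) ≥ 52(m+1)^4 + 29(m+1)^3.
By induction, the statement is established for all N ≥ 10.
Hence the smallest such M is 10.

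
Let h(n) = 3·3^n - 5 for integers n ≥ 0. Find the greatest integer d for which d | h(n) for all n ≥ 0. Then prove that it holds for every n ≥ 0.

Computing the first values: h(0) = -2 and h(1) = 4; gcd(-2, 4) = 2, so d ≤ 2.
We prove 2 | 3·3^n - 5 for all n ≥ 0 by induction on n.
For the base case n = 0: h(0) = -2 = 2·(-1), so 2 | h(0).
Inductive step: suppose the statement holds for some p ≥ 0, i.e. 2 | h(p). Then
h(p+1) = 3·3^(p+1) - 5 = 3·(3·3^p - 5) + 10 = 3·h(p) + 10. The first term is divisible by 2 by the inductive hypothesis, and 10 is divisible by 2. Hence 2 | h(p+1).
By induction, the statement is established for all n ≥ 0.
Therefore the largest such d is 2.

d = 2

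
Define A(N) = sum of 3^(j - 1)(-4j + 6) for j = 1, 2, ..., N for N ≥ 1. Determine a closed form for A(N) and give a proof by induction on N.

A(N) = 2·3^N(-N + 2) - 4

We claim A(N) = 2·3^N(-N + 2) - 4 for all N ≥ 1.
Base step (N = 1): A(1) = 2, and the closed form gives 2. They agree.
For the inductive step, assume it holds for an arbitrary j ≥ 1, so A(j) = 2·3^j(-j + 2) - 4.
Then A(j+1) = A(j) + (3^j(-4j + 2)) = (2·3^j(-j + 2) - 4) + (3^j(-4j + 2)).
Simplifying, A(j+1) = -6·3^j·j + 6·3^j - 4 = 2·3^(j+1)(-(j+1) + 2) - 4,
which is the closed form with N = j+1.
This completes the induction.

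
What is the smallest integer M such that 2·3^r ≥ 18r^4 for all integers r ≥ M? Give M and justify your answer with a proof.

M = 11

At r = 10: 118098 < 180000, so the inequality fails and M ≥ 11. We prove 2·3^r ≥ 18r^4 for all r ≥ 11.
Base step (r = 11): 2·3^r = 354294 and 18r^4 = 263538, so 354294 ≥ 263538.
For the inductive step, assume it holds for an arbitrary m ≥ 11, so 2·3^m ≥ 18m^4.
Then 2·3^(m + 1) = 3·(2·3^m) ≥ 3·(18m^4).
Also, for m ≥ 11 we have 3·(18m^4) ≥ 18(m+1)^4, since 3 ≥ (1 + 1/m)^4 for all m ≥ 11.
Combining, 2·3^(m + 1) ≥ 18(m+1)^4.
By the principle of mathematical induction, the result holds for all r ≥ 11.
Hence the smallest such M is 11.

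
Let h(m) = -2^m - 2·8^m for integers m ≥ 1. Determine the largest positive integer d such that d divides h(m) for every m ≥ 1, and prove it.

Computing the first values: h(1) = -18 and h(2) = -132; gcd(-18, -132) = 6, so d ≤ 6.
We prove 6 | -2^m - 2·8^m for all m ≥ 1 by induction on m.
Base step (m = 1): h(1) = -18 = 6·(-3), so 6 | h(1).
Inductive step: assume the claim holds for m = k, i.e. 6 | h(k). Then
h(k+1) − 8·h(k) = (-2^(k+1) - 2·8^(k+1)) − 8·(-2^k - 2·8^k) = (-1)·2^k·(2 − 8) = (6)·2^k. Since 6 | h(k) by the inductive hypothesis, 6 | 8·h(k); and 6 | 6 since 6 = 6·1. Therefore 6 | h(k+1).
This completes the induction.
Therefore the largest such d is 6.

d = 6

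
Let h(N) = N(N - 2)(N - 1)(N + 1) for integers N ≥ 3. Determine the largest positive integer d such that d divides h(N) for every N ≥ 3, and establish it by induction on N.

d = 24

Computing the first values: h(3) = 24 and h(4) = 120; gcd(24, 120) = 24, so d ≤ 24.
We prove 24 | N(N - 2)(N - 1)(N + 1) for all N ≥ 3 by induction on N.
When N = 3: h(3) = 24 = 24·(1), so 24 | h(3).
For the inductive step, assume it holds for an arbitrary p ≥ 3, i.e. 24 | h(p). Then
h(p+1) − h(p) = (p-1)·p·(p+1)·(p+2) − (p-2)·(p-1)·p·(p+1) = (p-1)·p·(p+1)·[(p+2) − (p-2)] = 4·(p-1)·p·(p+1). The product of 3 consecutive integers is divisible by (3)! = 6, so h(p+1) − h(p) is divisible by 4·6 = 24. By the inductive hypothesis 24 | h(p), hence 24 | h(p+1).
This completes the induction.
Therefore the largest such d is 24.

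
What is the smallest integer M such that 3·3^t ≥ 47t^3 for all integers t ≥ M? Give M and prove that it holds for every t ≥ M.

At t = 8: 19683 < 24064, so the inequality fails and M ≥ 9. We prove 3·3^t ≥ 47t^3 for all t ≥ 9.
Base case (t = 9): 3·3^t = 59049 and 47t^3 = 34263, so 59049 ≥ 34263.
Inductive step: suppose the statement holds for some m ≥ 9, so 3·3^m ≥ 47m^3.
Then 3·3^(m + 1) = 3·(3·3^m) ≥ 3·(47m^3).
Also, for m ≥ 9 we have 3·(47m^3) ≥ 47(m+1)^3, since 3 ≥ (1 + 1/m)^3 for all m ≥ 9.
Combining, 3·3^(m + 1) ≥ 47(m+1)^3.
By induction, the statement is established for all t ≥ 9.
Hence the smallest such M is 9.

M = 9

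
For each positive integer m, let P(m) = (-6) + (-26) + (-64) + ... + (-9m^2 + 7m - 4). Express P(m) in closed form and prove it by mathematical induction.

We claim P(m) = -m(3m^2 + m + 2) for all m ≥ 1.
For the base case m = 1: P(1) = -6, and the closed form gives -6. They agree.
Inductive step: suppose the statement holds for some i ≥ 1, so P(i) = i(-3i^2 - i - 2).
Then P(i+1) = P(i) + (7i - 9(i + 1)^2 + 3) = (i(-3i^2 - i - 2)) + (7i - 9(i + 1)^2 + 3).
Simplifying, P(i+1) = -(i + 1)(3i^2 + 7i + 6) = -(i+1)(3(i+1)^2 + (i+1) + 2),
which is the closed form with m = i+1.
By the principle of mathematical induction, the result holds for all m ≥ 1.

P(m) = -m(3m^2 + m + 2)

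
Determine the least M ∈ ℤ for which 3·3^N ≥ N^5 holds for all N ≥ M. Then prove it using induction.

M = 9

At N = 8: 19683 < 32768, so the inequality fails and M ≥ 9. We prove 3·3^N ≥ N^5 for all N ≥ 9.
When N = 9: 3·3^N = 59049 and N^5 = 59049, so 59049 ≥ 59049.
For the inductive step, assume it holds for an arbitrary m ≥ 9, so 3·3^m ≥ m^5.
Then 3·3^(m + 1) = 3·(3·3^m) ≥ 3·(m^5).
Also, for m ≥ 9 we have 3·(m^5) ≥ (m+1)^5, since 3 ≥ (1 + 1/m)^5 for all m ≥ 9.
Combining, 3·3^(m + 1) ≥ (m+1)^5.
By the principle of mathematical induction, the result holds for all N ≥ 9.
Hence the smallest such M is 9.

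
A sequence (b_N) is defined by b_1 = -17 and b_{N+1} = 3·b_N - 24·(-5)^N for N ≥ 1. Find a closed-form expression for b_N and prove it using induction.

b_N = 3(-5)^N - 2·3^(N - 1)

Computing the first terms: b_1 = -17, b_2 = 69, b_3 = -393. This suggests b_N = 3(-5)^N - 2·3^(N - 1).
For the base case N = 1: the formula gives -17 = -17 = b_1.
Suppose the result is true for N = i, so b_i = 3(-5)^i - 2·3^(i - 1).
Then b_{i+1} = 3·b_i - 24·(-5)^i = 3·(3(-5)^i - 2·3^(i - 1)) - 24·(-5)^i = 3(-5)^(i + 1) - 2·3^i = 3(-5)^(i+1) - 2·3^((i+1) - 1),
which is the claimed formula at N = i+1.
By the principle of mathematical induction, the result holds for all N ≥ 1.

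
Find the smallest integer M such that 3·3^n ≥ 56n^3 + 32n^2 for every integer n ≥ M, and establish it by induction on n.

At n = 8: 19683 < 30720, so the inequality fails and M ≥ 9. We prove 3·3^n ≥ 56n^3 + 32n^2 for all n ≥ 9.
Base case (n = 9): 3·3^n = 59049 and 56n^3 + 32n^2 = 43416, so 59049 ≥ 43416.
Inductive step: suppose the statement holds for some m ≥ 9, so 3·3^m ≥ 56m^3 + 32m^2.
Then 3·3^(m + 1) = 3·(3·3^m) ≥ 3·(56m^3 + 32m^2).
Also, for m ≥ 9 we have 3·(56m^3 + 32m^2) ≥ 56(m+1)^3 + 32(m+1)^2, since 3·(56m^3 + 32m^2) − (56(m+1)^3 + 32(m+1)^2) = 112m^3 - 104m^2 - 232m - 88, which is nonnegative for all m ≥ 9.
Combining, 3·3^(m + 1) ≥ 56(m+1)^3 + 32(m+1)^2.
Hence, by induction on n, the claim holds for every n ≥ 9.
Hence the smallest such M is 9.

M = 9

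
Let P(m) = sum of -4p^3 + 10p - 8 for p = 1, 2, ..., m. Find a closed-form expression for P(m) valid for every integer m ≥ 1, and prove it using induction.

P(m) = -m(m^3 + 2m^2 - 4m + 3)

We claim P(m) = -m(m^3 + 2m^2 - 4m + 3) for all m ≥ 1.
Base case (m = 1): P(1) = -2, and the closed form gives -2. They agree.
For the inductive step, assume it holds for an arbitrary p ≥ 1, so P(p) = p(-p^3 - 2p^2 + 4p - 3).
Then P(p+1) = P(p) + (10p - 4(p + 1)^3 + 2) = (p(-p^3 - 2p^2 + 4p - 3)) + (10p - 4(p + 1)^3 + 2).
Simplifying, P(p+1) = -(p + 1)(p^3 + 5p^2 + 3p + 2) = -(p+1)((p+1)^3 + 2(p+1)^2 - 4(p+1) + 3),
which is the closed form with m = p+1.
By the principle of mathematical induction, the result holds for all m ≥ 1.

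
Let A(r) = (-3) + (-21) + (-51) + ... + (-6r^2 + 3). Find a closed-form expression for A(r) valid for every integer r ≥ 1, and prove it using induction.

A(r) = -r(r + 2)(2r - 1)

We claim A(r) = -r(r + 2)(2r - 1) for all r ≥ 1.
Base step (r = 1): A(1) = -3, and the closed form gives -3. They agree.
Inductive step: assume the claim holds for r = p, so A(p) = p(-2p^2 - 3p + 2).
Then A(p+1) = A(p) + (-6(p + 1)^2 + 3) = (p(-2p^2 - 3p + 2)) + (-6(p + 1)^2 + 3).
Simplifying, A(p+1) = -(p + 1)(p + 3)(2p + 1) = -(p+1)((p+1) + 2)(2(p+1) - 1),
which is the closed form with r = p+1.
By induction, the statement is established for all r ≥ 1.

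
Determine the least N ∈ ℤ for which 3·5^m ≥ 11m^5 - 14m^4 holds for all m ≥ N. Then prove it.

N = 7

At m = 6: 46875 < 67392, so the inequality fails and N ≥ 7. We prove 3·5^m ≥ 11m^5 - 14m^4 for all m ≥ 7.
Base case (m = 7): 3·5^m = 234375 and 11m^5 - 14m^4 = 151263, so 234375 ≥ 151263.
For the inductive step, assume it holds for an arbitrary i ≥ 7, so 3·5^i ≥ 11i^5 - 14i^4.
Then 3·5^(i + 1) = 5·(3·5^i) ≥ 5·(11i^5 - 14i^4).
Also, for i ≥ 7 we have 5·(11i^5 - 14i^4) ≥ 11(i+1)^5 - 14(i+1)^4, since 5·(11i^5 - 14i^4) − (11(i+1)^5 - 14(i+1)^4) = 44i^5 - 111i^4 - 54i^3 - 26i^2 + i + 3, which is nonnegative for all i ≥ 7.
Combining, 3·5^(i + 1) ≥ 11(i+1)^5 - 14(i+1)^4.
This completes the induction.
Hence the smallest such N is 7.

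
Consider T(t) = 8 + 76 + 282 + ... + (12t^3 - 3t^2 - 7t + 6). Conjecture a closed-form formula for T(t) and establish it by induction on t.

T(t) = t(3t^3 + 5t^2 - 2t + 2)

We claim T(t) = t(3t^3 + 5t^2 - 2t + 2) for all t ≥ 1.
Base case (t = 1): T(1) = 8, and the closed form gives 8. They agree.
Suppose the result is true for t = m, so T(m) = m(3m^3 + 5m^2 - 2m + 2).
Then T(m+1) = T(m) + (12m^3 + 33m^2 + 23m + 8) = (m(3m^3 + 5m^2 - 2m + 2)) + (12m^3 + 33m^2 + 23m + 8).
Simplifying, T(m+1) = (m + 1)(3m^3 + 14m^2 + 17m + 8) = (m+1)(3(m+1)^3 + 5(m+1)^2 - 2(m+1) + 2),
which is the closed form with t = m+1.
By induction, the statement is established for all t ≥ 1.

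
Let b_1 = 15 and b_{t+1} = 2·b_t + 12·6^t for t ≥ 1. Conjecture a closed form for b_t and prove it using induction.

b_t = -3·2^(t - 1) + 3·6^t

Computing the first terms: b_1 = 15, b_2 = 102, b_3 = 636. This suggests b_t = -3·2^(t - 1) + 3·6^t.
For the base case t = 1: the formula gives 15 = 15 = b_1.
For the inductive step, assume it holds for an arbitrary i ≥ 1, so b_i = -3·2^(i - 1) + 3·6^i.
Then b_{i+1} = 2·b_i + 12·6^i = 2·(-3·2^(i - 1) + 3·6^i) + 12·6^i = -3·2^i + 3·6^(i + 1) = -3·2^((i+1) - 1) + 3·6^(i+1),
which is the claimed formula at t = i+1.
Hence, by induction on t, the claim holds for every t ≥ 1.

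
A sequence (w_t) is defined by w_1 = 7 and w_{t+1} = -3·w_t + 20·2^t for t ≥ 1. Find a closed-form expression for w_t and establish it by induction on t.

w_t = -(-3)^(t - 1) + 2^(t + 2)

Computing the first terms: w_1 = 7, w_2 = 19, w_3 = 23. This suggests w_t = -(-3)^(t - 1) + 2^(t + 2).
Base step (t = 1): the formula gives 7 = 7 = w_1.
For the inductive step, assume it holds for an arbitrary p ≥ 1, so w_p = -(-3)^(p - 1) + 2^(p + 2).
Then w_{p+1} = -3·w_p + 20·2^p = -3·(-(-3)^(p - 1) + 2^(p + 2)) + 20·2^p = -(-3)^p + 2^(p + 3) = -(-3)^((p+1) - 1) + 2^((p+1) + 2),
which is the claimed formula at t = p+1.
Hence, by induction on t, the claim holds for every t ≥ 1.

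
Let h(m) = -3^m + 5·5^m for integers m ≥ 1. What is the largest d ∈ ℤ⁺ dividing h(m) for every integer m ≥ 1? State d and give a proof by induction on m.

Computing the first values: h(1) = 22 and h(2) = 116; gcd(22, 116) = 2, so d ≤ 2.
We prove 2 | -3^m + 5·5^m for all m ≥ 1 by induction on m.
For the base case m = 1: h(1) = 22 = 2·(11), so 2 | h(1).
Inductive step: suppose the statement holds for some p ≥ 1, i.e. 2 | h(p). Then
h(p+1) − 5·h(p) = (-3^(p+1) + 5·5^(p+1)) − 5·(-3^p + 5·5^p) = (-1)·3^p·(3 − 5) = (2)·3^p. Since 2 | h(p) by the inductive hypothesis, 2 | 5·h(p); and 2 | 2 since 2 = 2·1. Therefore 2 | h(p+1).
This completes the induction.
Therefore the largest such d is 2.

d = 2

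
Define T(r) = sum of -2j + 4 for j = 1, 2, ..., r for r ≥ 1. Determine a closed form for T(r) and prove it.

We claim T(r) = -r(r - 3) for all r ≥ 1.
When r = 1: T(1) = 2, and the closed form gives 2. They agree.
Inductive step: assume the claim holds for r = j, so T(j) = j(-j + 3).
Then T(j+1) = T(j) + (-2j + 2) = (j(-j + 3)) + (-2j + 2).
Simplifying, T(j+1) = -(j - 2)(j + 1) = -(j+1)((j+1) - 3),
which is the closed form with r = j+1.
Hence, by induction on r, the claim holds for every r ≥ 1.

T(r) = -r(r - 3)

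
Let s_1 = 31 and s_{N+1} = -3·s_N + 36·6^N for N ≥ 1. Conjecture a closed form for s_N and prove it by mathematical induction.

Computing the first terms: s_1 = 31, s_2 = 123, s_3 = 927. This suggests s_N = 7(-3)^(N - 1) + 4·6^N.
Base step (N = 1): the formula gives 31 = 31 = s_1.
For the inductive step, assume it holds for an arbitrary i ≥ 1, so s_i = 7(-3)^(i - 1) + 4·6^i.
Then s_{i+1} = -3·s_i + 36·6^i = -3·(7(-3)^(i - 1) + 4·6^i) + 36·6^i = 7(-3)^i + 4·6^(i + 1) = 7(-3)^((i+1) - 1) + 4·6^(i+1),
which is the claimed formula at N = i+1.
By the principle of mathematical induction, the result holds for all N ≥ 1.

s_N = 7(-3)^(N - 1) + 4·6^N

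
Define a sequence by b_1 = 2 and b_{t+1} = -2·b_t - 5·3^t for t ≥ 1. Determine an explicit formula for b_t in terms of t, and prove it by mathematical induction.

Computing the first terms: b_1 = 2, b_2 = -19, b_3 = -7. This suggests b_t = 5(-2)^(t - 1) - 3^t.
When t = 1: the formula gives 2 = 2 = b_1.
For the inductive step, assume it holds for an arbitrary m ≥ 1, so b_m = 5(-2)^(m - 1) - 3^m.
Then b_{m+1} = -2·b_m - 5·3^m = -2·(5(-2)^(m - 1) - 3^m) - 5·3^m = 5(-2)^m - 3^(m + 1) = 5(-2)^((m+1) - 1) - 3^(m+1),
which is the claimed formula at t = m+1.
By the principle of mathematical induction, the result holds for all t ≥ 1.

b_t = 5(-2)^(t - 1) - 3^t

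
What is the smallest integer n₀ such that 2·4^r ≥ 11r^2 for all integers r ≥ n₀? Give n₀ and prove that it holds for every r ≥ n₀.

n₀ = 3

At r = 2: 32 < 44, so the inequality fails and n₀ ≥ 3. We prove 2·4^r ≥ 11r^2 for all r ≥ 3.
Base case (r = 3): 2·4^r = 128 and 11r^2 = 99, so 128 ≥ 99.
For the inductive step, assume it holds for an arbitrary j ≥ 3, so 2·4^j ≥ 11j^2.
Then 2·4^(j + 1) = 4·(2·4^j) ≥ 4·(11j^2).
Also, for j ≥ 3 we have 4·(11j^2) ≥ 11(j+1)^2, since 4 ≥ (1 + 1/j)^2 for all j ≥ 3.
Combining, 2·4^(j + 1) ≥ 11(j+1)^2.
Hence, by induction on r, the claim holds for every r ≥ 3.
Hence the smallest such n₀ is 3.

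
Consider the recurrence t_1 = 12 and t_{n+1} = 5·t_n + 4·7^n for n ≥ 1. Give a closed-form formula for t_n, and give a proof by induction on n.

Computing the first terms: t_1 = 12, t_2 = 88, t_3 = 636. This suggests t_n = -2·5^(n - 1) + 2·7^n.
Base step (n = 1): the formula gives 12 = 12 = t_1.
For the inductive step, assume it holds for an arbitrary j ≥ 1, so t_j = -2·5^(j - 1) + 2·7^j.
Then t_{j+1} = 5·t_j + 4·7^j = 5·(-2·5^(j - 1) + 2·7^j) + 4·7^j = -2·5^j + 2·7^(j + 1) = -2·5^((j+1) - 1) + 2·7^(j+1),
which is the claimed formula at n = j+1.
By induction, the statement is established for all n ≥ 1.

t_n = -2·5^(n - 1) + 2·7^n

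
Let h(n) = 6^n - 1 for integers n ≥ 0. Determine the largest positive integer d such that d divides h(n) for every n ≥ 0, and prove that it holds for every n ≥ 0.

d = 5

Computing the first values: h(0) = 0 and h(1) = 5; gcd(0, 5) = 5, so d ≤ 5.
We prove 5 | 6^n - 1 for all n ≥ 0 by induction on n.
For the base case n = 0: h(0) = 0 = 5·(0), so 5 | h(0).
Inductive step: suppose the statement holds for some r ≥ 0, i.e. 5 | h(r). Then
h(r+1) = 6^(r+1) - 1 = 6·(6^r - 1) + 5 = 6·h(r) + 5. The first term is divisible by 5 by the inductive hypothesis, and 5 is divisible by 5. Hence 5 | h(r+1).
By induction, the statement is established for all n ≥ 0.
Therefore the largest such d is 5.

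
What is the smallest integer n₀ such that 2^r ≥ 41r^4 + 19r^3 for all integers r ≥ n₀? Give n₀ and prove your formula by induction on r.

At r = 23: 8388608 < 11704654, so the inequality fails and n₀ ≥ 24. We prove 2^r ≥ 41r^4 + 19r^3 for all r ≥ 24.
When r = 24: 2^r = 16777216 and 41r^4 + 19r^3 = 13865472, so 16777216 ≥ 13865472.
Suppose the result is true for r = j, so 2^j ≥ 41j^4 + 19j^3.
Then 2^(j + 1) = 2·(2^j) ≥ 2·(41j^4 + 19j^3).
Also, for j ≥ 24 we have 2·(41j^4 + 19j^3) ≥ 41(j+1)^4 + 19(j+1)^3, since 2·(41j^4 + 19j^3) − (41(j+1)^4 + 19(j+1)^3) = 41j^4 - 145j^3 - 303j^2 - 221j - 60, which is nonnegative for all j ≥ 24.
Combining, 2^(j + 1) ≥ 41(j+1)^4 + 19(j+1)^3.
By the principle of mathematical induction, the result holds for all r ≥ 24.
Hence the smallest such n₀ is 24.

n₀ = 24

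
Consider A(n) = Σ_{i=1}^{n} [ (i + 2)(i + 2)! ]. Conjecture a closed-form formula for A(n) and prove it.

A(n) = (n + 3)! - 6

We claim A(n) = (n + 3)! - 6 for all n ≥ 1.
Base case (n = 1): A(1) = 18, and the closed form gives 18. They agree.
Inductive step: assume the claim holds for n = i, so A(i) = (i + 3)! - 6.
Then A(i+1) = A(i) + ((i + 3)(i + 3)!) = ((i + 3)! - 6) + ((i + 3)(i + 3)!).
Simplifying, A(i+1) = ((i+1) + 3)! - 6,
which is the closed form with n = i+1.
By the principle of mathematical induction, the result holds for all n ≥ 1.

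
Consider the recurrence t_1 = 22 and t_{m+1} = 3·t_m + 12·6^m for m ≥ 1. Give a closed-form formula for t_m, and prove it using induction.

t_m = -2·3^(m - 1) + 4·6^m

Computing the first terms: t_1 = 22, t_2 = 138, t_3 = 846. This suggests t_m = -2·3^(m - 1) + 4·6^m.
Base step (m = 1): the formula gives 22 = 22 = t_1.
Inductive step: assume the claim holds for m = p, so t_p = -2·3^(p - 1) + 4·6^p.
Then t_{p+1} = 3·t_p + 12·6^p = 3·(-2·3^(p - 1) + 4·6^p) + 12·6^p = -2·3^p + 4·6^(p + 1) = -2·3^((p+1) - 1) + 4·6^(p+1),
which is the claimed formula at m = p+1.
By the principle of mathematical induction, the result holds for all m ≥ 1.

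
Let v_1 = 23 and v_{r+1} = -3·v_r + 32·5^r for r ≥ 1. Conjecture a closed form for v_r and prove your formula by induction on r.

Computing the first terms: v_1 = 23, v_2 = 91, v_3 = 527. This suggests v_r = -(-3)^r + 4·5^r.
Base step (r = 1): the formula gives 23 = 23 = v_1.
Inductive step: suppose the statement holds for some k ≥ 1, so v_k = -(-3)^k + 4·5^k.
Then v_{k+1} = -3·v_k + 32·5^k = -3·(-(-3)^k + 4·5^k) + 32·5^k = -(-3)^(k + 1) + 4·5^(k + 1),
which is the claimed formula at r = k+1.
By the principle of mathematical induction, the result holds for all r ≥ 1.

v_r = -(-3)^r + 4·5^r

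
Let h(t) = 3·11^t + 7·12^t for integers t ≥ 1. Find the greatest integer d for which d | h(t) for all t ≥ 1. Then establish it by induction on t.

Computing the first values: h(1) = 117 and h(2) = 1371; gcd(117, 1371) = 3, so d ≤ 3.
We prove 3 | 3·11^t + 7·12^t for all t ≥ 1 by induction on t.
Base step (t = 1): h(1) = 117 = 3·(39), so 3 | h(1).
Inductive step: suppose the statement holds for some k ≥ 1, i.e. 3 | h(k). Then
h(k+1) − 12·h(k) = (3·11^(k+1) + 7·12^(k+1)) − 12·(3·11^k + 7·12^k) = (3)·11^k·(11 − 12) = (-3)·11^k. Since 3 | h(k) by the inductive hypothesis, 3 | 12·h(k); and 3 | -3 since -3 = 3·-1. Therefore 3 | h(k+1).
This completes the induction.
Therefore the largest such d is 3.

d = 3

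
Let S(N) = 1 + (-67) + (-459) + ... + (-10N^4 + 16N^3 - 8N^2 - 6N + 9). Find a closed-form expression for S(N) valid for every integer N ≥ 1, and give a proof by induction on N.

S(N) = -N(2N^4 + N^3 - 2N^2 + 3N - 5)

We claim S(N) = -N(2N^4 + N^3 - 2N^2 + 3N - 5) for all N ≥ 1.
Base case (N = 1): S(1) = 1, and the closed form gives 1. They agree.
For the inductive step, assume it holds for an arbitrary i ≥ 1, so S(i) = i(-2i^4 - i^3 + 2i^2 - 3i + 5).
Then S(i+1) = S(i) + (-10i^4 - 24i^3 - 20i^2 - 14i + 1) = (i(-2i^4 - i^3 + 2i^2 - 3i + 5)) + (-10i^4 - 24i^3 - 20i^2 - 14i + 1).
Simplifying, S(i+1) = -(i + 1)(2i^4 + 9i^3 + 13i^2 + 10i - 1) = -(i+1)(2(i+1)^4 + (i+1)^3 - 2(i+1)^2 + 3(i+1) - 5),
which is the closed form with N = i+1.
This completes the induction.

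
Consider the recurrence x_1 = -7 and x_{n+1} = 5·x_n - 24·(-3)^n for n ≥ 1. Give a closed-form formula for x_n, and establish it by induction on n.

x_n = -(-3)^(n + 1) + 2·5^(n - 1)

Computing the first terms: x_1 = -7, x_2 = 37, x_3 = -31. This suggests x_n = -(-3)^(n + 1) + 2·5^(n - 1).
For the base case n = 1: the formula gives -7 = -7 = x_1.
Inductive step: assume the claim holds for n = j, so x_j = -(-3)^(j + 1) + 2·5^(j - 1).
Then x_{j+1} = 5·x_j - 24·(-3)^j = 5·(-(-3)^(j + 1) + 2·5^(j - 1)) - 24·(-3)^j = -(-3)^(j + 2) + 2·5^j = -(-3)^((j+1) + 1) + 2·5^((j+1) - 1),
which is the claimed formula at n = j+1.
This completes the induction.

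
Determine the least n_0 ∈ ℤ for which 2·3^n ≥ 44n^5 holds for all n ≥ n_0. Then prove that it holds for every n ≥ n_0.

n_0 = 16

At n = 15: 28697814 < 33412500, so the inequality fails and n_0 ≥ 16. We prove 2·3^n ≥ 44n^5 for all n ≥ 16.
Base case (n = 16): 2·3^n = 86093442 and 44n^5 = 46137344, so 86093442 ≥ 46137344.
For the inductive step, assume it holds for an arbitrary k ≥ 16, so 2·3^k ≥ 44k^5.
Then 2·3^(k + 1) = 3·(2·3^k) ≥ 3·(44k^5).
Also, for k ≥ 16 we have 3·(44k^5) ≥ 44(k+1)^5, since 3 ≥ (1 + 1/k)^5 for all k ≥ 16.
Combining, 2·3^(k + 1) ≥ 44(k+1)^5.
By induction, the statement is established for all n ≥ 16.
Hence the smallest such n_0 is 16.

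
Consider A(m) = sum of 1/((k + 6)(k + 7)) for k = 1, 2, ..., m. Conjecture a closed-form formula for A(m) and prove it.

A(m) = m/(7(m + 7))

We claim A(m) = m/(7(m + 7)) for all m ≥ 1.
Base step (m = 1): A(1) = 1/56, and the closed form gives 1/56. They agree.
Suppose the result is true for m = k, so A(k) = k/(7(k + 7)).
Then A(k+1) = A(k) + (1/((k + 7)(k + 8))) = (k/(7(k + 7))) + (1/((k + 7)(k + 8))).
Simplifying, A(k+1) = (k + 1)/(7(k + 8)) = (k+1)/(7((k+1) + 7)),
which is the closed form with m = k+1.
This completes the induction.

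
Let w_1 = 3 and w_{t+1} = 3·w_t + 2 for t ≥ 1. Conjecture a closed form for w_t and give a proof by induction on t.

w_t = 4·3^(t - 1) - 1

Computing the first terms: w_1 = 3, w_2 = 11, w_3 = 35. This suggests w_t = 4·3^(t - 1) - 1.
Base step (t = 1): the formula gives 3 = 3 = w_1.
For the inductive step, assume it holds for an arbitrary j ≥ 1, so w_j = 4·3^(j - 1) - 1.
Then w_{j+1} = 3·w_j + 2 = 3·(4·3^(j - 1) - 1) + 2 = 4·3^j - 1 = 4·3^((j+1) - 1) - 1,
which is the claimed formula at t = j+1.
By induction, the statement is established for all t ≥ 1.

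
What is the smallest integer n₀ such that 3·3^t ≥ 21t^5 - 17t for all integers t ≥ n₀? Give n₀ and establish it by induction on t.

n₀ = 14

At t = 13: 4782969 < 7796932, so the inequality fails and n₀ ≥ 14. We prove 3·3^t ≥ 21t^5 - 17t for all t ≥ 14.
Base case (t = 14): 3·3^t = 14348907 and 21t^5 - 17t = 11294066, so 14348907 ≥ 11294066.
Inductive step: assume the claim holds for t = r, so 3·3^r ≥ 21r^5 - 17r.
Then 3·3^(r + 1) = 3·(3·3^r) ≥ 3·(21r^5 - 17r).
Also, for r ≥ 14 we have 3·(21r^5 - 17r) ≥ 21(r+1)^5 - 17(r+1), since 3·(21r^5 - 17r) − (21(r+1)^5 - 17(r+1)) = 42r^5 - 105r^4 - 210r^3 - 210r^2 - 139r - 4, which is nonnegative for all r ≥ 14.
Combining, 3·3^(r + 1) ≥ 21(r+1)^5 - 17(r+1).
This completes the induction.
Hence the smallest such n₀ is 14.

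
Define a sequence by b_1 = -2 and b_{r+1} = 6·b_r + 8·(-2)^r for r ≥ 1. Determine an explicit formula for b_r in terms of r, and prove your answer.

Computing the first terms: b_1 = -2, b_2 = -28, b_3 = -136. This suggests b_r = -(-2)^r - 4·6^(r - 1).
Base step (r = 1): the formula gives -2 = -2 = b_1.
Inductive step: assume the claim holds for r = i, so b_i = -(-2)^i - 4·6^(i - 1).
Then b_{i+1} = 6·b_i + 8·(-2)^i = 6·(-(-2)^i - 4·6^(i - 1)) + 8·(-2)^i = -(-2)^(i + 1) - 4·6^i = -(-2)^(i+1) - 4·6^((i+1) - 1),
which is the claimed formula at r = i+1.
Hence, by induction on r, the claim holds for every r ≥ 1.

b_r = -(-2)^r - 4·6^(r - 1)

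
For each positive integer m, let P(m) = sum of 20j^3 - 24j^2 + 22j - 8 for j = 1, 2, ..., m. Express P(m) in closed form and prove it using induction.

We claim P(m) = m(5m^3 + 2m^2 + 4m - 1) for all m ≥ 1.
For the base case m = 1: P(1) = 10, and the closed form gives 10. They agree.
Inductive step: assume the claim holds for m = j, so P(j) = j(5j^3 + 2j^2 + 4j - 1).
Then P(j+1) = P(j) + (20j^3 + 36j^2 + 34j + 10) = (j(5j^3 + 2j^2 + 4j - 1)) + (20j^3 + 36j^2 + 34j + 10).
Simplifying, P(j+1) = (j + 1)(5j^3 + 17j^2 + 23j + 10) = (j+1)(5(j+1)^3 + 2(j+1)^2 + 4(j+1) - 1),
which is the closed form with m = j+1.
By the principle of mathematical induction, the result holds for all m ≥ 1.

P(m) = m(5m^3 + 2m^2 + 4m - 1)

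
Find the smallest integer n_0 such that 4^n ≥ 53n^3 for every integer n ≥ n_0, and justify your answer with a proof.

n_0 = 8

At n = 7: 16384 < 18179, so the inequality fails and n_0 ≥ 8. We prove 4^n ≥ 53n^3 for all n ≥ 8.
Base case (n = 8): 4^n = 65536 and 53n^3 = 27136, so 65536 ≥ 27136.
For the inductive step, assume it holds for an arbitrary j ≥ 8, so 4^j ≥ 53j^3.
Then 4^(j + 1) = 4·(4^j) ≥ 4·(53j^3).
Also, for j ≥ 8 we have 4·(53j^3) ≥ 53(j+1)^3, since 4 ≥ (1 + 1/j)^3 for all j ≥ 8.
Combining, 4^(j + 1) ≥ 53(j+1)^3.
Hence, by induction on n, the claim holds for every n ≥ 8.
Hence the smallest such n_0 is 8.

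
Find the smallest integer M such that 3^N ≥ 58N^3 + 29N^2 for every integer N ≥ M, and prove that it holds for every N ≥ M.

At N = 10: 59049 < 60900, so the inequality fails and M ≥ 11. We prove 3^N ≥ 58N^3 + 29N^2 for all N ≥ 11.
For the base case N = 11: 3^N = 177147 and 58N^3 + 29N^2 = 80707, so 177147 ≥ 80707.
For the inductive step, assume it holds for an arbitrary j ≥ 11, so 3^j ≥ 58j^3 + 29j^2.
Then 3^(j + 1) = 3·(3^j) ≥ 3·(58j^3 + 29j^2).
Also, for j ≥ 11 we have 3·(58j^3 + 29j^2) ≥ 58(j+1)^3 + 29(j+1)^2, since 3·(58j^3 + 29j^2) − (58(j+1)^3 + 29(j+1)^2) = 116j^3 - 116j^2 - 232j - 87, which is nonnegative for all j ≥ 11.
Combining, 3^(j + 1) ≥ 58(j+1)^3 + 29(j+1)^2.
Hence, by induction on N, the claim holds for every N ≥ 11.
Hence the smallest such M is 11.

M = 11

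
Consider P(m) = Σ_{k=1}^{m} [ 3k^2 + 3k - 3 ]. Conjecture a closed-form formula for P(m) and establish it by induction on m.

P(m) = m(m^2 + 3m - 1)

We claim P(m) = m(m^2 + 3m - 1) for all m ≥ 1.
For the base case m = 1: P(1) = 3, and the closed form gives 3. They agree.
Inductive step: assume the claim holds for m = k, so P(k) = k(k^2 + 3k - 1).
Then P(k+1) = P(k) + (3k + 3(k + 1)^2) = (k(k^2 + 3k - 1)) + (3k + 3(k + 1)^2).
Simplifying, P(k+1) = (k + 1)(k^2 + 5k + 3) = (k+1)((k+1)^2 + 3(k+1) - 1),
which is the closed form with m = k+1.
This completes the induction.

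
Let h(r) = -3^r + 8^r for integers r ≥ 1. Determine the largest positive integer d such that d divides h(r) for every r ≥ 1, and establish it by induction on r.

d = 5

Computing the first values: h(1) = 5 and h(2) = 55; gcd(5, 55) = 5, so d ≤ 5.
We prove 5 | -3^r + 8^r for all r ≥ 1 by induction on r.
When r = 1: h(1) = 5 = 5·(1), so 5 | h(1).
Inductive step: assume the claim holds for r = i, i.e. 5 | h(i). Then
8^{i+1} − 3^{i+1} = 8·8^i − 3·3^i = 8·(8^i − 3^i) + (5)·3^i. The first term is divisible by 5 by the inductive hypothesis, and the second term (5)·3^i is divisible by 5 since 5 | 5. Hence 5 | h(i+1).
Hence, by induction on r, the claim holds for every r ≥ 1.
Therefore the largest such d is 5.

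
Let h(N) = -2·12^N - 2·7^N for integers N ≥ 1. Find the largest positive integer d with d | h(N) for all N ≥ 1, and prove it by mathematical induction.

d = 2

Computing the first values: h(1) = -38 and h(2) = -386; gcd(-38, -386) = 2, so d ≤ 2.
We prove 2 | -2·12^N - 2·7^N for all N ≥ 1 by induction on N.
Base step (N = 1): h(1) = -38 = 2·(-19), so 2 | h(1).
Inductive step: suppose the statement holds for some r ≥ 1, i.e. 2 | h(r). Then
h(r+1) − 12·h(r) = (-2·12^(r+1) - 2·7^(r+1)) − 12·(-2·12^r - 2·7^r) = (-2)·7^r·(7 − 12) = (10)·7^r. Since 2 | h(r) by the inductive hypothesis, 2 | 12·h(r); and 2 | 10 since 10 = 2·5. Therefore 2 | h(r+1).
By induction, the statement is established for all N ≥ 1.
Therefore the largest such d is 2.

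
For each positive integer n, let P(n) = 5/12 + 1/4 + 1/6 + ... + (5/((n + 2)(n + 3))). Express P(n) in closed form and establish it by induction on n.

P(n) = 5n/(3(n + 3))

We claim P(n) = 5n/(3(n + 3)) for all n ≥ 1.
Base case (n = 1): P(1) = 5/12, and the closed form gives 5/12. They agree.
For the inductive step, assume it holds for an arbitrary m ≥ 1, so P(m) = 5m/(3(m + 3)).
Then P(m+1) = P(m) + (5/((m + 3)(m + 4))) = (5m/(3(m + 3))) + (5/((m + 3)(m + 4))).
Simplifying, P(m+1) = 5(m + 1)/(3(m + 4)) = 5(m+1)/(3((m+1) + 3)),
which is the closed form with n = m+1.
By the principle of mathematical induction, the result holds for all n ≥ 1.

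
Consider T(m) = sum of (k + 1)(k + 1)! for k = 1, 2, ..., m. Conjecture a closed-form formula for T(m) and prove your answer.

We claim T(m) = (m + 2)! - 2 for all m ≥ 1.
Base step (m = 1): T(1) = 4, and the closed form gives 4. They agree.
Inductive step: assume the claim holds for m = k, so T(k) = (k + 2)! - 2.
Then T(k+1) = T(k) + ((k + 2)(k + 2)!) = ((k + 2)! - 2) + ((k + 2)(k + 2)!).
Simplifying, T(k+1) = ((k+1) + 2)! - 2,
which is the closed form with m = k+1.
By induction, the statement is established for all m ≥ 1.

T(m) = (m + 2)! - 2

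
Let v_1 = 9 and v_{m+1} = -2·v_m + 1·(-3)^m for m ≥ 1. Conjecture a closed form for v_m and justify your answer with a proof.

v_m = -3(-2)^m - (-3)^m

Computing the first terms: v_1 = 9, v_2 = -21, v_3 = 51. This suggests v_m = -3(-2)^m - (-3)^m.
Base case (m = 1): the formula gives 9 = 9 = v_1.
Inductive step: suppose the statement holds for some j ≥ 1, so v_j = -3(-2)^j - (-3)^j.
Then v_{j+1} = -2·v_j + 1·(-3)^j = -2·(-3(-2)^j - (-3)^j) + 1·(-3)^j = -3(-2)^(j + 1) - (-3)^(j + 1),
which is the claimed formula at m = j+1.
This completes the induction.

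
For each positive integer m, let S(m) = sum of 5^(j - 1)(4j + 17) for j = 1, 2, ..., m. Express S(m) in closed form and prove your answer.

We claim S(m) = 5^m(m + 4) - 4 for all m ≥ 1.
When m = 1: S(1) = 21, and the closed form gives 21. They agree.
Inductive step: assume the claim holds for m = j, so S(j) = 5^j(j + 4) - 4.
Then S(j+1) = S(j) + (5^j(4j + 21)) = (5^j(j + 4) - 4) + (5^j(4j + 21)).
Simplifying, S(j+1) = 5^(j + 1)j + 5^(j + 2) - 4 = 5^(j+1)((j+1) + 4) - 4,
which is the closed form with m = j+1.
This completes the induction.

S(m) = 5^m(m + 4) - 4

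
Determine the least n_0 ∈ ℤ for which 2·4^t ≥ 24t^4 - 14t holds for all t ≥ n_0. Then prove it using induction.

n_0 = 8

At t = 7: 32768 < 57526, so the inequality fails and n_0 ≥ 8. We prove 2·4^t ≥ 24t^4 - 14t for all t ≥ 8.
For the base case t = 8: 2·4^t = 131072 and 24t^4 - 14t = 98192, so 131072 ≥ 98192.
Inductive step: suppose the statement holds for some p ≥ 8, so 2·4^p ≥ 24p^4 - 14p.
Then 2·4^(p + 1) = 4·(2·4^p) ≥ 4·(24p^4 - 14p).
Also, for p ≥ 8 we have 4·(24p^4 - 14p) ≥ 24(p+1)^4 - 14(p+1), since 4·(24p^4 - 14p) − (24(p+1)^4 - 14(p+1)) = 72p^4 - 96p^3 - 144p^2 - 138p - 10, which is nonnegative for all p ≥ 8.
Combining, 2·4^(p + 1) ≥ 24(p+1)^4 - 14(p+1).
This completes the induction.
Hence the smallest such n_0 is 8.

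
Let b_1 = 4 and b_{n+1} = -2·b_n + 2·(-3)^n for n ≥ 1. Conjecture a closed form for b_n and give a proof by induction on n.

Computing the first terms: b_1 = 4, b_2 = -14, b_3 = 46. This suggests b_n = (-2)^n - 2(-3)^n.
Base step (n = 1): the formula gives 4 = 4 = b_1.
Inductive step: suppose the statement holds for some m ≥ 1, so b_m = (-2)^m - 2(-3)^m.
Then b_{m+1} = -2·b_m + 2·(-3)^m = -2·((-2)^m - 2(-3)^m) + 2·(-3)^m = (-2)^(m + 1) - 2(-3)^(m + 1),
which is the claimed formula at n = m+1.
By induction, the statement is established for all n ≥ 1.

b_n = (-2)^n - 2(-3)^n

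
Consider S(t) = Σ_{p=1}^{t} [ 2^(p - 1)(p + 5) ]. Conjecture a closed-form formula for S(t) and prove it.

We claim S(t) = 2^t(t + 4) - 4 for all t ≥ 1.
When t = 1: S(1) = 6, and the closed form gives 6. They agree.
Suppose the result is true for t = p, so S(p) = 2^p(p + 4) - 4.
Then S(p+1) = S(p) + (2^p(p + 6)) = (2^p(p + 4) - 4) + (2^p(p + 6)).
Simplifying, S(p+1) = 2·2^p·p + 10·2^p - 4 = 2^(p+1)((p+1) + 4) - 4,
which is the closed form with t = p+1.
This completes the induction.

S(t) = 2^t(t + 4) - 4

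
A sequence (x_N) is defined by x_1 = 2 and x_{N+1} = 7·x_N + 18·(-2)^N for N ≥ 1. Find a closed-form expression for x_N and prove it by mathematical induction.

x_N = (-2)^(N + 1) - 2·7^(N - 1)

Computing the first terms: x_1 = 2, x_2 = -22, x_3 = -82. This suggests x_N = (-2)^(N + 1) - 2·7^(N - 1).
When N = 1: the formula gives 2 = 2 = x_1.
Suppose the result is true for N = i, so x_i = (-2)^(i + 1) - 2·7^(i - 1).
Then x_{i+1} = 7·x_i + 18·(-2)^i = 7·((-2)^(i + 1) - 2·7^(i - 1)) + 18·(-2)^i = (-2)^(i + 2) - 2·7^i = (-2)^((i+1) + 1) - 2·7^((i+1) - 1),
which is the claimed formula at N = i+1.
By the principle of mathematical induction, the result holds for all N ≥ 1.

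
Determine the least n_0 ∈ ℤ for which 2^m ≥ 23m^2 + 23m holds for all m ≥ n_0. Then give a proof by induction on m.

n_0 = 12

At m = 11: 2048 < 3036, so the inequality fails and n_0 ≥ 12. We prove 2^m ≥ 23m^2 + 23m for all m ≥ 12.
For the base case m = 12: 2^m = 4096 and 23m^2 + 23m = 3588, so 4096 ≥ 3588.
Inductive step: suppose the statement holds for some r ≥ 12, so 2^r ≥ 23r^2 + 23r.
Then 2^(r + 1) = 2·(2^r) ≥ 2·(23r^2 + 23r).
Also, for r ≥ 12 we have 2·(23r^2 + 23r) ≥ 23(r+1)^2 + 23(r+1), since 2·(23r^2 + 23r) − (23(r+1)^2 + 23(r+1)) = 23r^2 - 23r - 46, which is nonnegative for all r ≥ 12.
Combining, 2^(r + 1) ≥ 23(r+1)^2 + 23(r+1).
This completes the induction.
Hence the smallest such n_0 is 12.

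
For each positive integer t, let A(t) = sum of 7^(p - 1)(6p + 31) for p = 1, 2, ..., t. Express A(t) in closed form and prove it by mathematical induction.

A(t) = 7^t(t + 5) - 5

We claim A(t) = 7^t(t + 5) - 5 for all t ≥ 1.
Base step (t = 1): A(1) = 37, and the closed form gives 37. They agree.
Suppose the result is true for t = p, so A(p) = 7^p(p + 5) - 5.
Then A(p+1) = A(p) + (7^p(6p + 37)) = (7^p(p + 5) - 5) + (7^p(6p + 37)).
Simplifying, A(p+1) = 7·7^p·p + 42·7^p - 5 = 7^(p+1)((p+1) + 5) - 5,
which is the closed form with t = p+1.
By the principle of mathematical induction, the result holds for all t ≥ 1.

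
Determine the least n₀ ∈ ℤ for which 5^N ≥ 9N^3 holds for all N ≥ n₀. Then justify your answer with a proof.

n₀ = 4

At N = 3: 125 < 243, so the inequality fails and n₀ ≥ 4. We prove 5^N ≥ 9N^3 for all N ≥ 4.
For the base case N = 4: 5^N = 625 and 9N^3 = 576, so 625 ≥ 576.
For the inductive step, assume it holds for an arbitrary k ≥ 4, so 5^k ≥ 9k^3.
Then 5^(k + 1) = 5·(5^k) ≥ 5·(9k^3).
Also, for k ≥ 4 we have 5·(9k^3) ≥ 9(k+1)^3, since 5 ≥ (1 + 1/k)^3 for all k ≥ 4.
Combining, 5^(k + 1) ≥ 9(k+1)^3.
This completes the induction.
Hence the smallest such n₀ is 4.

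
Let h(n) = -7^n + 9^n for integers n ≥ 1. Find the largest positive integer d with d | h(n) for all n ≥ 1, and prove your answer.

Computing the first values: h(1) = 2 and h(2) = 32; gcd(2, 32) = 2, so d ≤ 2.
We prove 2 | -7^n + 9^n for all n ≥ 1 by induction on n.
Base step (n = 1): h(1) = 2 = 2·(1), so 2 | h(1).
For the inductive step, assume it holds for an arbitrary p ≥ 1, i.e. 2 | h(p). Then
9^{p+1} − 7^{p+1} = 9·9^p − 7·7^p = 9·(9^p − 7^p) + (2)·7^p. The first term is divisible by 2 by the inductive hypothesis, and the second term (2)·7^p is divisible by 2 since 2 | 2. Hence 2 | h(p+1).
By the principle of mathematical induction, the result holds for all n ≥ 1.
Therefore the largest such d is 2.

d = 2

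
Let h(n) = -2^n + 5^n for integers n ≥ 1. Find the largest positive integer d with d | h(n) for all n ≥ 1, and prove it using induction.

d = 3

Computing the first values: h(1) = 3 and h(2) = 21; gcd(3, 21) = 3, so d ≤ 3.
We prove 3 | -2^n + 5^n for all n ≥ 1 by induction on n.
Base step (n = 1): h(1) = 3 = 3·(1), so 3 | h(1).
Suppose the result is true for n = r, i.e. 3 | h(r). Then
5^{r+1} − 2^{r+1} = 5·5^r − 2·2^r = 5·(5^r − 2^r) + (3)·2^r. The first term is divisible by 3 by the inductive hypothesis, and the second term (3)·2^r is divisible by 3 since 3 | 3. Hence 3 | h(r+1).
This completes the induction.
Therefore the largest such d is 3.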